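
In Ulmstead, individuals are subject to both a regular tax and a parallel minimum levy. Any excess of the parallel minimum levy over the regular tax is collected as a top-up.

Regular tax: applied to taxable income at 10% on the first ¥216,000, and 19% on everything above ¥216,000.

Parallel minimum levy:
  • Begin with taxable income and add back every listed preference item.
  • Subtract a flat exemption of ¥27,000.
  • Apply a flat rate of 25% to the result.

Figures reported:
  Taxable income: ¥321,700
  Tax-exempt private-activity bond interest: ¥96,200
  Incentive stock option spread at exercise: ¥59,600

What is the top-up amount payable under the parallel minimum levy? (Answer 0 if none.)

¥70,942

Parallel minimum levy:
  Adjusted income: ¥321,700 + ¥96,200 + ¥59,600 = ¥477,500
  Less exemption ¥27,000 → base ¥450,500
  ¥450,500 × 25% = ¥112,625

Regular tax:
  ¥216,000 × 10% = ¥21,600
  ¥105,700 × 19% = ¥20,083
  → ¥41,683

Excess of parallel minimum levy over regular tax: ¥112,625 − ¥41,683 = ¥70,942.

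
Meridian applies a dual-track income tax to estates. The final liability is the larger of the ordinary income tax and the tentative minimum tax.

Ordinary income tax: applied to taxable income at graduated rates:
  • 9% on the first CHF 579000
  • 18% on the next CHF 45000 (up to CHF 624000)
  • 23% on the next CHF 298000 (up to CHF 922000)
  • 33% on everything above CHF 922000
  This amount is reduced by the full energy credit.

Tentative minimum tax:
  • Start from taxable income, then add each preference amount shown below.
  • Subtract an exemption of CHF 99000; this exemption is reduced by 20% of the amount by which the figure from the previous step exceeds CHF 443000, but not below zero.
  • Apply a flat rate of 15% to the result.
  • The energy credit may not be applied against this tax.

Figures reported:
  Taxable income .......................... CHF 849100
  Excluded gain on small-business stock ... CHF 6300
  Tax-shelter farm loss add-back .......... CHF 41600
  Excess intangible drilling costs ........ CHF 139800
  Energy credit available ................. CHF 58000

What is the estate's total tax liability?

Ordinary income tax:
  CHF 579000 × 9% = CHF 52110
  CHF 45000 × 18% = CHF 8100
  CHF 225100 × 23% = CHF 51773
  → CHF 111983
  Less energy credit CHF 58000 → CHF 53983

Tentative minimum tax:
  Adjusted income: CHF 849100 + CHF 6300 + CHF 41600 + CHF 139800 = CHF 1036800
  Exemption: 20% × (CHF 1036800 − CHF 443000) = CHF 118760 ≥ CHF 99000, so the exemption is fully phased out
  Base: CHF 1036800 − CHF 0 = CHF 1036800
  CHF 1036800 × 15% = CHF 155520

CHF 155520 > CHF 53983, so the tentative minimum tax is the binding amount.

CHF 155520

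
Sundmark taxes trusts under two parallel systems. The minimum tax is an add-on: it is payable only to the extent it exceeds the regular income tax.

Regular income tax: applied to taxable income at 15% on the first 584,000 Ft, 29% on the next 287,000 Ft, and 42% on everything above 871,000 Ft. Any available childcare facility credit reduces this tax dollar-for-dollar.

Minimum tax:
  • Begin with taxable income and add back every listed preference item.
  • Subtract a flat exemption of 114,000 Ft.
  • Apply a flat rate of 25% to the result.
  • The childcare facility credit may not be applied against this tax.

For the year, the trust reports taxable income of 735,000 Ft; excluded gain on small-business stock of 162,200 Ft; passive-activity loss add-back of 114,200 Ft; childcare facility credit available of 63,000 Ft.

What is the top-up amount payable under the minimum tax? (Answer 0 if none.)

155,960 Ft

Regular income tax:
  584,000 Ft × 15% = 87,600 Ft
  151,000 Ft × 29% = 43,790 Ft
  → 131,390 Ft
  Less childcare facility credit 63,000 Ft → 68,390 Ft

Minimum tax:
  Adjusted income: 735,000 Ft + 162,200 Ft + 114,200 Ft = 1,011,400 Ft
  Less exemption 114,000 Ft → base 897,400 Ft
  897,400 Ft × 25% = 224,350 Ft

Excess of minimum tax over regular income tax: 224,350 Ft − 68,390 Ft = 155,960 Ft.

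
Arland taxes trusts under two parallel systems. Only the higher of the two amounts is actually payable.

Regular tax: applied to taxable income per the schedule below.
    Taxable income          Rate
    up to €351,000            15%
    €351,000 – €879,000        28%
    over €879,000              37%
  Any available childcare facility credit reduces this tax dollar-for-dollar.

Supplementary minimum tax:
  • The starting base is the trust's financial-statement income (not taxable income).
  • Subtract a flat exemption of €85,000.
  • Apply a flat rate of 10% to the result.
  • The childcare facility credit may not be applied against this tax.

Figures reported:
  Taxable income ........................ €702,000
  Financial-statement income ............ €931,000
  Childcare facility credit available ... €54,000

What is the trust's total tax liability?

Regular tax:
  €351,000 × 15% = €52,650
  €351,000 × 28% = €98,280
  → €150,930
  Less childcare facility credit €54,000 → €96,930

Supplementary minimum tax:
  Base (financial-statement income): €931,000
  Less exemption €85,000 → base €846,000
  €846,000 × 10% = €84,600

€96,930 > €84,600, so the regular tax governs.

€96,930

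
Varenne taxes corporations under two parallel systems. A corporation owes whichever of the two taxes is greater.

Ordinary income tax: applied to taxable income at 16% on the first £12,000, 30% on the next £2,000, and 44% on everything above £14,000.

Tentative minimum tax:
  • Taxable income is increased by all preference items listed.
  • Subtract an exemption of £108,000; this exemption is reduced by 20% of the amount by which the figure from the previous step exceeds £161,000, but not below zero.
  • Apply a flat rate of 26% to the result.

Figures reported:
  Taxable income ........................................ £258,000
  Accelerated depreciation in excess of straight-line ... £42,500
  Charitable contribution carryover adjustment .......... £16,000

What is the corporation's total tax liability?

Ordinary income tax:
  £12,000 × 16% = £1,920
  £2,000 × 30% = £600
  £244,000 × 44% = £107,360
  → £109,880

Tentative minimum tax:
  Adjusted income: £258,000 + £42,500 + £16,000 = £316,500
  Exemption: £108,000 − 20% × (£316,500 − £161,000) = £108,000 − £31,100 = £76,900
  Base: £316,500 − £76,900 = £239,600
  £239,600 × 26% = £62,296

£109,880 > £62,296, so the ordinary income tax governs.

£109,880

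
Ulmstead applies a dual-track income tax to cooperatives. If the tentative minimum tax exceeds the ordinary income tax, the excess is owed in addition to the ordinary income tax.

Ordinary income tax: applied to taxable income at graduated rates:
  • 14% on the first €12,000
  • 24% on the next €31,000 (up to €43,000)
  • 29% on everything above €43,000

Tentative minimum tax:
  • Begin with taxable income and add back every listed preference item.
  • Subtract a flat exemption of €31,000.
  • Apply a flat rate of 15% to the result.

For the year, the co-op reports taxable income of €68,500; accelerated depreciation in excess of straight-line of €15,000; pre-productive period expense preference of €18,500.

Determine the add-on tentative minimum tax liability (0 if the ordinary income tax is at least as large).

€0

Tentative minimum tax:
  Adjusted income: €68,500 + €15,000 + €18,500 = €102,000
  Less exemption €31,000 → base €71,000
  €71,000 × 15% = €10,650

Ordinary income tax:
  €12,000 × 14% = €1,680
  €31,000 × 24% = €7,440
  €25,500 × 29% = €7,395
  → €16,515

€10,650 ≤ €16,515, so no add-on is due.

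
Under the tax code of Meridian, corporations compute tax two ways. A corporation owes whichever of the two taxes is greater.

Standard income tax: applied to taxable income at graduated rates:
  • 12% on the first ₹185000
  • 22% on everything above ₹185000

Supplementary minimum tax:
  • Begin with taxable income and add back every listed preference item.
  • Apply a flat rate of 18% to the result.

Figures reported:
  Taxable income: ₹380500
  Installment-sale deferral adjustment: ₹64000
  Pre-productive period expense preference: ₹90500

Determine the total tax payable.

Supplementary minimum tax:
  Adjusted income: ₹380500 + ₹64000 + ₹90500 = ₹535000
  ₹535000 × 18% = ₹96300

Standard income tax:
  ₹185000 × 12% = ₹22200
  ₹195500 × 22% = ₹43010
  → ₹65210

₹96300 > ₹65210, so the supplementary minimum tax is the binding amount.

₹96300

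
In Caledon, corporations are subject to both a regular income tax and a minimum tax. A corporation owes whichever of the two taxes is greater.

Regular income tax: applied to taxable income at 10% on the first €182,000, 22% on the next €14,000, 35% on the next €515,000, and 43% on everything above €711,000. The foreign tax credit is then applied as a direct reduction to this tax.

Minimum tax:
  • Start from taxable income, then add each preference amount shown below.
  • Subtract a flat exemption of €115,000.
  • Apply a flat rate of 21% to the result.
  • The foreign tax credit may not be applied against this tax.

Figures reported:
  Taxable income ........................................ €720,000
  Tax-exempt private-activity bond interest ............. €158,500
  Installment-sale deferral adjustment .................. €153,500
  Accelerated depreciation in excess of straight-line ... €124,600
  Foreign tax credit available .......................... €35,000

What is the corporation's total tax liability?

Regular income tax:
  €182,000 × 10% = €18,200
  €14,000 × 22% = €3,080
  €515,000 × 35% = €180,250
  €9,000 × 43% = €3,870
  → €205,400
  Less foreign tax credit €35,000 → €170,400

Minimum tax:
  Adjusted income: €720,000 + €158,500 + €153,500 + €124,600 = €1,156,600
  Less exemption €115,000 → base €1,041,600
  €1,041,600 × 21% = €218,736

€218,736 > €170,400, so the minimum tax is the binding amount.

€218,736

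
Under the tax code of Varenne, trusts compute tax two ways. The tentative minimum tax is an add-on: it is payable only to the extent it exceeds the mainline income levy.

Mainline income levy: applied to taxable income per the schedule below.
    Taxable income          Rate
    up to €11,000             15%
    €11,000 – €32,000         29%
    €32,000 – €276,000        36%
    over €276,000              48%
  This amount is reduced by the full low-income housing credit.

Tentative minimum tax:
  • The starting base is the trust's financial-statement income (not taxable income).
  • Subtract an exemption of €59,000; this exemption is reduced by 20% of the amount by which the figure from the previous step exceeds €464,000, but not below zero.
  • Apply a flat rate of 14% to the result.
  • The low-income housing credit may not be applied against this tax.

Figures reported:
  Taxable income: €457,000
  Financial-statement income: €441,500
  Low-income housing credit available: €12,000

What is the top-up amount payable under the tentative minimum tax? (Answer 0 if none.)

Mainline income levy:
  €11,000 × 15% = €1,650
  €21,000 × 29% = €6,090
  €244,000 × 36% = €87,840
  €181,000 × 48% = €86,880
  → €182,460
  Less low-income housing credit €12,000 → €170,460

Tentative minimum tax:
  Base (financial-statement income): €441,500
  Exemption: €441,500 ≤ €464,000, so full €59,000 applies
  Base: €441,500 − €59,000 = €382,500
  €382,500 × 14% = €53,550

€53,550 ≤ €170,460, so no add-on is due.

€0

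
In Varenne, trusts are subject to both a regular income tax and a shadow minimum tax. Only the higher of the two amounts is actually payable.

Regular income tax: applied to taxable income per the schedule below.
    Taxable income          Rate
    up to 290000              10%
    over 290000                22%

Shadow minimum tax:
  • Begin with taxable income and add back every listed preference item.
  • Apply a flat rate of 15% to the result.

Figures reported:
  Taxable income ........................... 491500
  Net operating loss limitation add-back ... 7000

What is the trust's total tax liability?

74775

Regular income tax:
  290000 × 10% = 29000
  201500 × 22% = 44330
  → 73330

Shadow minimum tax:
  Adjusted income: 491500 + 7000 = 498500
  498500 × 15% = 74775

74775 > 73330, so the shadow minimum tax is the binding amount.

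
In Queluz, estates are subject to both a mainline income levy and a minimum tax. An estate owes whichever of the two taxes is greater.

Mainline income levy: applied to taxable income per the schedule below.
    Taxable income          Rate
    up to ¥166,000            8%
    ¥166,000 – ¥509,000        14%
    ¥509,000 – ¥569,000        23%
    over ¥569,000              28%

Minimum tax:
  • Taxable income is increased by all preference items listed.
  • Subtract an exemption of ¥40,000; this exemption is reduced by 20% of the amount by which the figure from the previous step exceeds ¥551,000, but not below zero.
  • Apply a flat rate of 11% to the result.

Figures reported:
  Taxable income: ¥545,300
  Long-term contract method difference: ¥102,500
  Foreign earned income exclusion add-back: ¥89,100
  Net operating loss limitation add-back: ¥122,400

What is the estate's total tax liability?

¥94,523

Minimum tax:
  Adjusted income: ¥545,300 + ¥102,500 + ¥89,100 + ¥122,400 = ¥859,300
  Exemption: 20% × (¥859,300 − ¥551,000) = ¥61,660 ≥ ¥40,000, so the exemption is fully phased out
  Base: ¥859,300 − ¥0 = ¥859,300
  ¥859,300 × 11% = ¥94,523

Mainline income levy:
  ¥166,000 × 8% = ¥13,280
  ¥343,000 × 14% = ¥48,020
  ¥36,300 × 23% = ¥8,349
  → ¥69,649

¥94,523 > ¥69,649, so the minimum tax is the binding amount.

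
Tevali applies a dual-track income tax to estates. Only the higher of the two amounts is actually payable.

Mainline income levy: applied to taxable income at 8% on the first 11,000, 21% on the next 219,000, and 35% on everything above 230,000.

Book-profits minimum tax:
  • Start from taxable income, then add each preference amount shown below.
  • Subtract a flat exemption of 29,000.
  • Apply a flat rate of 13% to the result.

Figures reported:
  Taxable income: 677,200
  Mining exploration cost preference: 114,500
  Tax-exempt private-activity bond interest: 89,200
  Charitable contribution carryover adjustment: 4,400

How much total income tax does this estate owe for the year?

Book-profits minimum tax:
  Adjusted income: 677,200 + 114,500 + 89,200 + 4,400 = 885,300
  Less exemption 29,000 → base 856,300
  856,300 × 13% = 111,319

Mainline income levy:
  11,000 × 8% = 880
  219,000 × 21% = 45,990
  447,200 × 35% = 156,520
  → 203,390

203,390 > 111,319, so the mainline income levy governs.

203,390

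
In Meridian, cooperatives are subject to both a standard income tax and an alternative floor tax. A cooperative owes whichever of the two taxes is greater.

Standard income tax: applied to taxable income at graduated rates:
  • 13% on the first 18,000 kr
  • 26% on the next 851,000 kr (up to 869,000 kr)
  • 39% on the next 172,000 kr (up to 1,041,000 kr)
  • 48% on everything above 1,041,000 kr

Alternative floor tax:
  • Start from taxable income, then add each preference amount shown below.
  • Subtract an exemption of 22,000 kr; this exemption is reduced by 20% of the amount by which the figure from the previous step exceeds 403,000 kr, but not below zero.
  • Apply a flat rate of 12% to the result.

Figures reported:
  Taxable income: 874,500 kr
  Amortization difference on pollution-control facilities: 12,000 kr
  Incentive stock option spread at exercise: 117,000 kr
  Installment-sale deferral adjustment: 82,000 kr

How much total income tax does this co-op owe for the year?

Alternative floor tax:
  Adjusted income: 874,500 kr + 12,000 kr + 117,000 kr + 82,000 kr = 1,085,500 kr
  Exemption: 20% × (1,085,500 kr − 403,000 kr) = 136,500 kr ≥ 22,000 kr, so the exemption is fully phased out
  Base: 1,085,500 kr − 0 kr = 1,085,500 kr
  1,085,500 kr × 12% = 130,260 kr

Standard income tax:
  18,000 kr × 13% = 2,340 kr
  851,000 kr × 26% = 221,260 kr
  5,500 kr × 39% = 2,145 kr
  → 225,745 kr

225,745 kr > 130,260 kr, so the standard income tax governs.

225,745 kr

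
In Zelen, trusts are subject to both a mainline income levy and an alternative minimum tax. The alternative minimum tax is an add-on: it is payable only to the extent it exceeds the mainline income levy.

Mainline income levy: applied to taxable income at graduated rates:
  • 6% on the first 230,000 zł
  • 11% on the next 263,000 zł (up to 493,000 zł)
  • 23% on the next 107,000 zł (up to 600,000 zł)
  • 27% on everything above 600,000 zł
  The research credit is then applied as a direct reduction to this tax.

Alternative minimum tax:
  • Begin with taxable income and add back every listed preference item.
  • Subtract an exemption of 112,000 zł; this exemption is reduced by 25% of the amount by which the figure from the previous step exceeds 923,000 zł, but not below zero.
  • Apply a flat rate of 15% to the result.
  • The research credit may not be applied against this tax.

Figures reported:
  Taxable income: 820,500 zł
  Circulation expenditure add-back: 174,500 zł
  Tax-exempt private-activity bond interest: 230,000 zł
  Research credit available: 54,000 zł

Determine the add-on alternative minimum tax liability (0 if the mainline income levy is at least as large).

Alternative minimum tax:
  Adjusted income: 820,500 zł + 174,500 zł + 230,000 zł = 1,225,000 zł
  Exemption: 112,000 zł − 25% × (1,225,000 zł − 923,000 zł) = 112,000 zł − 75,500 zł = 36,500 zł
  Base: 1,225,000 zł − 36,500 zł = 1,188,500 zł
  1,188,500 zł × 15% = 178,275 zł

Mainline income levy:
  230,000 zł × 6% = 13,800 zł
  263,000 zł × 11% = 28,930 zł
  107,000 zł × 23% = 24,610 zł
  220,500 zł × 27% = 59,535 zł
  → 126,875 zł
  Less research credit 54,000 zł → 72,875 zł

Excess of alternative minimum tax over mainline income levy: 178,275 zł − 72,875 zł = 105,400 zł.

105,400 zł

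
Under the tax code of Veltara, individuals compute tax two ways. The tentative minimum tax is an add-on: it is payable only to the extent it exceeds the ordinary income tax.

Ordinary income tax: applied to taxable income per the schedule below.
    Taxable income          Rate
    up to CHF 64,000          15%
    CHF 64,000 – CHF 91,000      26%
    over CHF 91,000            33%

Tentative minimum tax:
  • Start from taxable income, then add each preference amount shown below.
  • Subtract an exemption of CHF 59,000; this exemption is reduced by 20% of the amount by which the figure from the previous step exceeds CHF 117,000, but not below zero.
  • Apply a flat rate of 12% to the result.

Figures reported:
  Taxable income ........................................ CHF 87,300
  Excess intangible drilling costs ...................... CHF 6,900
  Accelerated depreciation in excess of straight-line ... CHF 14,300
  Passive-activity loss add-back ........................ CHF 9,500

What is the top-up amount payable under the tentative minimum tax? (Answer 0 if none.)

Ordinary income tax:
  CHF 64,000 × 15% = CHF 9,600
  CHF 23,300 × 26% = CHF 6,058
  → CHF 15,658

Tentative minimum tax:
  Adjusted income: CHF 87,300 + CHF 6,900 + CHF 14,300 + CHF 9,500 = CHF 118,000
  Exemption: CHF 59,000 − 20% × (CHF 118,000 − CHF 117,000) = CHF 59,000 − CHF 200 = CHF 58,800
  Base: CHF 118,000 − CHF 58,800 = CHF 59,200
  CHF 59,200 × 12% = CHF 7,104

CHF 7,104 ≤ CHF 15,658, so no add-on is due.

CHF 0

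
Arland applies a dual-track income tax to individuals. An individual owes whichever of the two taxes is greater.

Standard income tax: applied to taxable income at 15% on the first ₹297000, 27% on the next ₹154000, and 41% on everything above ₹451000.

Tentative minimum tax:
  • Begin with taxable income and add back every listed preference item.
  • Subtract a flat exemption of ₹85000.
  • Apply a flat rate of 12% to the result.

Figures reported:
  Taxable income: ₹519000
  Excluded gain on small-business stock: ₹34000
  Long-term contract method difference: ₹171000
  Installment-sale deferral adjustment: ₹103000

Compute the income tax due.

₹114010

Tentative minimum tax:
  Adjusted income: ₹519000 + ₹34000 + ₹171000 + ₹103000 = ₹827000
  Less exemption ₹85000 → base ₹742000
  ₹742000 × 12% = ₹89040

Standard income tax:
  ₹297000 × 15% = ₹44550
  ₹154000 × 27% = ₹41580
  ₹68000 × 41% = ₹27880
  → ₹114010

₹114010 > ₹89040, so the standard income tax governs.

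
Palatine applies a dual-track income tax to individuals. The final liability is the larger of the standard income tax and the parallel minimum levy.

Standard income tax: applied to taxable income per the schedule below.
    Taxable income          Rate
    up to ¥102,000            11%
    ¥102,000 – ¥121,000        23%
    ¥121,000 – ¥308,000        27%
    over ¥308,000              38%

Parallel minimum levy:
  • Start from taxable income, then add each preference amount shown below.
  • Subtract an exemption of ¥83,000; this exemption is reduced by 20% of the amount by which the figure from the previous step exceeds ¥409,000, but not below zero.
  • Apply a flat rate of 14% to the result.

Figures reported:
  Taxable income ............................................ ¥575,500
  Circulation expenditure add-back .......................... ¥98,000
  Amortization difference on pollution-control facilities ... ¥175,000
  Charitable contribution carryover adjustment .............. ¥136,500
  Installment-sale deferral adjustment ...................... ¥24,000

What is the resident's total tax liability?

¥167,730

Standard income tax:
  ¥102,000 × 11% = ¥11,220
  ¥19,000 × 23% = ¥4,370
  ¥187,000 × 27% = ¥50,490
  ¥267,500 × 38% = ¥101,650
  → ¥167,730

Parallel minimum levy:
  Adjusted income: ¥575,500 + ¥98,000 + ¥175,000 + ¥136,500 + ¥24,000 = ¥1,009,000
  Exemption: 20% × (¥1,009,000 − ¥409,000) = ¥120,000 ≥ ¥83,000, so the exemption is fully phased out
  Base: ¥1,009,000 − ¥0 = ¥1,009,000
  ¥1,009,000 × 14% = ¥141,260

¥167,730 > ¥141,260, so the standard income tax governs.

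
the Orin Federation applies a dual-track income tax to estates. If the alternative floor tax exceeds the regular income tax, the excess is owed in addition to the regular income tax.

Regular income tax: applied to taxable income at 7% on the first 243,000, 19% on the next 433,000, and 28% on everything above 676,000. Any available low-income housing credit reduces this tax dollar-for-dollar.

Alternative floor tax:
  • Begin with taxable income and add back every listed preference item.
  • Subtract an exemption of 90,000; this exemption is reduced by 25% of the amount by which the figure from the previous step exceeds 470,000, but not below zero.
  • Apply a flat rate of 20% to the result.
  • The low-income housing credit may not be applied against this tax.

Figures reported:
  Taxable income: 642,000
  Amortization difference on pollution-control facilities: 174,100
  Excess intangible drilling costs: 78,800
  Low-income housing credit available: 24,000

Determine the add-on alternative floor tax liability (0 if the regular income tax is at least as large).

Alternative floor tax:
  Adjusted income: 642,000 + 174,100 + 78,800 = 894,900
  Exemption: 25% × (894,900 − 470,000) = 106,225 ≥ 90,000, so the exemption is fully phased out
  Base: 894,900 − 0 = 894,900
  894,900 × 20% = 178,980

Regular income tax:
  243,000 × 7% = 17,010
  399,000 × 19% = 75,810
  → 92,820
  Less low-income housing credit 24,000 → 68,820

Excess of alternative floor tax over regular income tax: 178,980 − 68,820 = 110,160.

110,160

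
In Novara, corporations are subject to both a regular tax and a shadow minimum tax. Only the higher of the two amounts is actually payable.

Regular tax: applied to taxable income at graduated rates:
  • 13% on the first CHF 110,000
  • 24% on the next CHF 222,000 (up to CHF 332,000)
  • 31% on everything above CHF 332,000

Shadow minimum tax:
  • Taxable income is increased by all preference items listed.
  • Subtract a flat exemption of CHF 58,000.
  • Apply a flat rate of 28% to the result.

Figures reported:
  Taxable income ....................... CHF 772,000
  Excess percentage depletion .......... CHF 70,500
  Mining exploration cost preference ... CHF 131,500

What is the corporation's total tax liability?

Shadow minimum tax:
  Adjusted income: CHF 772,000 + CHF 70,500 + CHF 131,500 = CHF 974,000
  Less exemption CHF 58,000 → base CHF 916,000
  CHF 916,000 × 28% = CHF 256,480

Regular tax:
  CHF 110,000 × 13% = CHF 14,300
  CHF 222,000 × 24% = CHF 53,280
  CHF 440,000 × 31% = CHF 136,400
  → CHF 203,980

CHF 256,480 > CHF 203,980, so the shadow minimum tax is the binding amount.

CHF 256,480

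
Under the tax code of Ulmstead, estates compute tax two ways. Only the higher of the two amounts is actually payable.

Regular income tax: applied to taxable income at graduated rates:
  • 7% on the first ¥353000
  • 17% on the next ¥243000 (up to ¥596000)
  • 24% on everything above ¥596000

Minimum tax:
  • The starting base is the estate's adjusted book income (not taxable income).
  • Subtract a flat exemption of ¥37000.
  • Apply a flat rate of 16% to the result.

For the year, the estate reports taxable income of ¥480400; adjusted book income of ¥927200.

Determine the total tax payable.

¥142432

Regular income tax:
  ¥353000 × 7% = ¥24710
  ¥127400 × 17% = ¥21658
  → ¥46368

Minimum tax:
  Base (adjusted book income): ¥927200
  Less exemption ¥37000 → base ¥890200
  ¥890200 × 16% = ¥142432

¥142432 > ¥46368, so the minimum tax is the binding amount.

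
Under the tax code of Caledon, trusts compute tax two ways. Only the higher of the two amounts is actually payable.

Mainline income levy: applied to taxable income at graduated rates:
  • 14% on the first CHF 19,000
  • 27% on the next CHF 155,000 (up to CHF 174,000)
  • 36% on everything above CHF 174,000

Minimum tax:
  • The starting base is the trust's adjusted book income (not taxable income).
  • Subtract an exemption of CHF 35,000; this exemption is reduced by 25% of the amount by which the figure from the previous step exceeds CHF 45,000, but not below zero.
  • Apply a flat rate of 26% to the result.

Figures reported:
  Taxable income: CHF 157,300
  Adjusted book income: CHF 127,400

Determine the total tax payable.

CHF 40,001

Mainline income levy:
  CHF 19,000 × 14% = CHF 2,660
  CHF 138,300 × 27% = CHF 37,341
  → CHF 40,001

Minimum tax:
  Base (adjusted book income): CHF 127,400
  Exemption: CHF 35,000 − 25% × (CHF 127,400 − CHF 45,000) = CHF 35,000 − CHF 20,600 = CHF 14,400
  Base: CHF 127,400 − CHF 14,400 = CHF 113,000
  CHF 113,000 × 26% = CHF 29,380

CHF 40,001 > CHF 29,380, so the mainline income levy governs.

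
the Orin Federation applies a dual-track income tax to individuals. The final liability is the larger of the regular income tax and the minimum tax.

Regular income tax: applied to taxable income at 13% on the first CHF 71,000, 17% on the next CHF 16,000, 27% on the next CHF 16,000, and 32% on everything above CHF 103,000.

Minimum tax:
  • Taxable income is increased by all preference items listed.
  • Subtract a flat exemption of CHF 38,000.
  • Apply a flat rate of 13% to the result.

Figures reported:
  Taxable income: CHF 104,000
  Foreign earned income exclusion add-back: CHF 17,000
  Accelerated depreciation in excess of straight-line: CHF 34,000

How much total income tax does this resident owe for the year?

Minimum tax:
  Adjusted income: CHF 104,000 + CHF 17,000 + CHF 34,000 = CHF 155,000
  Less exemption CHF 38,000 → base CHF 117,000
  CHF 117,000 × 13% = CHF 15,210

Regular income tax:
  CHF 71,000 × 13% = CHF 9,230
  CHF 16,000 × 17% = CHF 2,720
  CHF 16,000 × 27% = CHF 4,320
  CHF 1,000 × 32% = CHF 320
  → CHF 16,590

CHF 16,590 > CHF 15,210, so the regular income tax governs.

CHF 16,590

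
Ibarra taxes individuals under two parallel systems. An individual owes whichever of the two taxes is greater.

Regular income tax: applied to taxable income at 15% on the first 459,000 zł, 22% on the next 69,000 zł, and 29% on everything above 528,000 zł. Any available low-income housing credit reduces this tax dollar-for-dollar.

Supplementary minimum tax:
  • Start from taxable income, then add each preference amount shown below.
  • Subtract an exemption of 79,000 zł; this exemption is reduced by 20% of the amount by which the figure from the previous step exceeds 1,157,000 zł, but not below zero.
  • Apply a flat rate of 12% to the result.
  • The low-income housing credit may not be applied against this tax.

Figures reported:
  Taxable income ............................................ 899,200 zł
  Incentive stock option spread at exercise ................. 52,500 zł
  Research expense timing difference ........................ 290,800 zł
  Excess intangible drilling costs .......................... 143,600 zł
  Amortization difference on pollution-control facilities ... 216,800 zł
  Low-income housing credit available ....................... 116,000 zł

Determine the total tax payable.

Regular income tax:
  459,000 zł × 15% = 68,850 zł
  69,000 zł × 22% = 15,180 zł
  371,200 zł × 29% = 107,648 zł
  → 191,678 zł
  Less low-income housing credit 116,000 zł → 75,678 zł

Supplementary minimum tax:
  Adjusted income: 899,200 zł + 52,500 zł + 290,800 zł + 143,600 zł + 216,800 zł = 1,602,900 zł
  Exemption: 20% × (1,602,900 zł − 1,157,000 zł) = 89,180 zł ≥ 79,000 zł, so the exemption is fully phased out
  Base: 1,602,900 zł − 0 zł = 1,602,900 zł
  1,602,900 zł × 12% = 192,348 zł

192,348 zł > 75,678 zł, so the supplementary minimum tax is the binding amount.

192,348 zł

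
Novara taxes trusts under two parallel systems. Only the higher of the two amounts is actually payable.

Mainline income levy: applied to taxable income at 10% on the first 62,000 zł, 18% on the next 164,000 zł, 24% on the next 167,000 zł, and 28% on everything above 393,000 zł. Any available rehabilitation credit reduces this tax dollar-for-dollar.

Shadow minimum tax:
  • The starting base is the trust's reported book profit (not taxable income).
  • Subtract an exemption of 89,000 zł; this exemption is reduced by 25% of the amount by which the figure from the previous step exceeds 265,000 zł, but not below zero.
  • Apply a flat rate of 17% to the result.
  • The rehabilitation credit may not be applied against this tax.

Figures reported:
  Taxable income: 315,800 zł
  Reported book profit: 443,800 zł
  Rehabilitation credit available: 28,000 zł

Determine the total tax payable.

67,915 zł

Mainline income levy:
  62,000 zł × 10% = 6,200 zł
  164,000 zł × 18% = 29,520 zł
  89,800 zł × 24% = 21,552 zł
  → 57,272 zł
  Less rehabilitation credit 28,000 zł → 29,272 zł

Shadow minimum tax:
  Base (reported book profit): 443,800 zł
  Exemption: 89,000 zł − 25% × (443,800 zł − 265,000 zł) = 89,000 zł − 44,700 zł = 44,300 zł
  Base: 443,800 zł − 44,300 zł = 399,500 zł
  399,500 zł × 17% = 67,915 zł

67,915 zł > 29,272 zł, so the shadow minimum tax is the binding amount.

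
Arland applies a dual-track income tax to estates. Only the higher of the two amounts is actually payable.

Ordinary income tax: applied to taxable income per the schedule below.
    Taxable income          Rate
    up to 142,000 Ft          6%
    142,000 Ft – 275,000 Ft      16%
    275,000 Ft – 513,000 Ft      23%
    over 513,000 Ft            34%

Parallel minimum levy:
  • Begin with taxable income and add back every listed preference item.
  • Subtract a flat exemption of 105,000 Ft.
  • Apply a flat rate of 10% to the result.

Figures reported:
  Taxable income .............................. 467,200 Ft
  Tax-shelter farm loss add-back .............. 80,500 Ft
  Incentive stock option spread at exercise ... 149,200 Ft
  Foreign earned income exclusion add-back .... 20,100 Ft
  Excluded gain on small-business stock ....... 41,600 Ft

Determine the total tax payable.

Parallel minimum levy:
  Adjusted income: 467,200 Ft + 80,500 Ft + 149,200 Ft + 20,100 Ft + 41,600 Ft = 758,600 Ft
  Less exemption 105,000 Ft → base 653,600 Ft
  653,600 Ft × 10% = 65,360 Ft

Ordinary income tax:
  142,000 Ft × 6% = 8,520 Ft
  133,000 Ft × 16% = 21,280 Ft
  192,200 Ft × 23% = 44,206 Ft
  → 74,006 Ft

74,006 Ft > 65,360 Ft, so the ordinary income tax governs.

74,006 Ft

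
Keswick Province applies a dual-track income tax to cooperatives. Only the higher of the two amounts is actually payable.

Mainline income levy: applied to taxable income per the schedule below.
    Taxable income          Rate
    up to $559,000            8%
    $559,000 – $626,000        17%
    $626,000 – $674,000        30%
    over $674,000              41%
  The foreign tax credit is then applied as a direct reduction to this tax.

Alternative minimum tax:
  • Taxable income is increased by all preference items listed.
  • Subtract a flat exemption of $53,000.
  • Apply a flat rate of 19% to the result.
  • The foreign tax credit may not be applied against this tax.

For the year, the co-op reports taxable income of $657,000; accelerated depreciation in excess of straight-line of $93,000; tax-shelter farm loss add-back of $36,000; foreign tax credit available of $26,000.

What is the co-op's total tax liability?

Alternative minimum tax:
  Adjusted income: $657,000 + $93,000 + $36,000 = $786,000
  Less exemption $53,000 → base $733,000
  $733,000 × 19% = $139,270

Mainline income levy:
  $559,000 × 8% = $44,720
  $67,000 × 17% = $11,390
  $31,000 × 30% = $9,300
  → $65,410
  Less foreign tax credit $26,000 → $39,410

$139,270 > $39,410, so the alternative minimum tax is the binding amount.

$139,270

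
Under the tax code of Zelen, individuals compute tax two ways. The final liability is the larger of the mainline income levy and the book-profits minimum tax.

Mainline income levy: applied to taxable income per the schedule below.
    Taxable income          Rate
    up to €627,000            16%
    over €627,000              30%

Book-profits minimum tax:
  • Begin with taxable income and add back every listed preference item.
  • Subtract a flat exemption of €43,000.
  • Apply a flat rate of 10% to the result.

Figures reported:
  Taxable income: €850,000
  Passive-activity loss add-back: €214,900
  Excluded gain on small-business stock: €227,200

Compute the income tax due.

Book-profits minimum tax:
  Adjusted income: €850,000 + €214,900 + €227,200 = €1,292,100
  Less exemption €43,000 → base €1,249,100
  €1,249,100 × 10% = €124,910

Mainline income levy:
  €627,000 × 16% = €100,320
  €223,000 × 30% = €66,900
  → €167,220

€167,220 > €124,910, so the mainline income levy governs.

€167,220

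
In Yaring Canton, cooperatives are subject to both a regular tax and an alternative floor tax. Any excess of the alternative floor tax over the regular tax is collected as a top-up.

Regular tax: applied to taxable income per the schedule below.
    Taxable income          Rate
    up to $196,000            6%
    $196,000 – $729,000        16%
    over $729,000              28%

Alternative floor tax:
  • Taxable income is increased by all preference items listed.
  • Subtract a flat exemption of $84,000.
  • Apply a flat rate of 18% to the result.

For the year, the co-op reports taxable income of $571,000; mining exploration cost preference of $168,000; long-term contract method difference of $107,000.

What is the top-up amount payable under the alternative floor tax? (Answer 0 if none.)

$65,400

Regular tax:
  $196,000 × 6% = $11,760
  $375,000 × 16% = $60,000
  → $71,760

Alternative floor tax:
  Adjusted income: $571,000 + $168,000 + $107,000 = $846,000
  Less exemption $84,000 → base $762,000
  $762,000 × 18% = $137,160

Excess of alternative floor tax over regular tax: $137,160 − $71,760 = $65,400.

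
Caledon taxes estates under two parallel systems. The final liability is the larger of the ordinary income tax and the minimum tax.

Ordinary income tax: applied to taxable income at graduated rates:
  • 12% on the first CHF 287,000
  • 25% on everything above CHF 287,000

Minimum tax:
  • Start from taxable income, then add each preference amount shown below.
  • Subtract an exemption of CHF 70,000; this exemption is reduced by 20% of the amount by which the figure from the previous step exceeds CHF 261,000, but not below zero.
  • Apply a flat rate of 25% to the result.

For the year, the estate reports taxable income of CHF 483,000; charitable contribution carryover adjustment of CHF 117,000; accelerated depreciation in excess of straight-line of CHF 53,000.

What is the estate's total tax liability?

Ordinary income tax:
  CHF 287,000 × 12% = CHF 34,440
  CHF 196,000 × 25% = CHF 49,000
  → CHF 83,440

Minimum tax:
  Adjusted income: CHF 483,000 + CHF 117,000 + CHF 53,000 = CHF 653,000
  Exemption: 20% × (CHF 653,000 − CHF 261,000) = CHF 78,400 ≥ CHF 70,000, so the exemption is fully phased out
  Base: CHF 653,000 − CHF 0 = CHF 653,000
  CHF 653,000 × 25% = CHF 163,250

CHF 163,250 > CHF 83,440, so the minimum tax is the binding amount.

CHF 163,250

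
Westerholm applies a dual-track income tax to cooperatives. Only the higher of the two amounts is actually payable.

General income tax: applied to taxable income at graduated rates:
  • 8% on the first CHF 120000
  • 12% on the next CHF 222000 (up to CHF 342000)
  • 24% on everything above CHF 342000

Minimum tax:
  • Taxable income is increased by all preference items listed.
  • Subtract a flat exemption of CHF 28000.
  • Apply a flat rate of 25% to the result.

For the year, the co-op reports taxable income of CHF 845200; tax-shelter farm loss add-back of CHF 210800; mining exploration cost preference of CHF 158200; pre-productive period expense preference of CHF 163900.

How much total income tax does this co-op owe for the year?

Minimum tax:
  Adjusted income: CHF 845200 + CHF 210800 + CHF 158200 + CHF 163900 = CHF 1378100
  Less exemption CHF 28000 → base CHF 1350100
  CHF 1350100 × 25% = CHF 337525

General income tax:
  CHF 120000 × 8% = CHF 9600
  CHF 222000 × 12% = CHF 26640
  CHF 503200 × 24% = CHF 120768
  → CHF 157008

CHF 337525 > CHF 157008, so the minimum tax is the binding amount.

CHF 337525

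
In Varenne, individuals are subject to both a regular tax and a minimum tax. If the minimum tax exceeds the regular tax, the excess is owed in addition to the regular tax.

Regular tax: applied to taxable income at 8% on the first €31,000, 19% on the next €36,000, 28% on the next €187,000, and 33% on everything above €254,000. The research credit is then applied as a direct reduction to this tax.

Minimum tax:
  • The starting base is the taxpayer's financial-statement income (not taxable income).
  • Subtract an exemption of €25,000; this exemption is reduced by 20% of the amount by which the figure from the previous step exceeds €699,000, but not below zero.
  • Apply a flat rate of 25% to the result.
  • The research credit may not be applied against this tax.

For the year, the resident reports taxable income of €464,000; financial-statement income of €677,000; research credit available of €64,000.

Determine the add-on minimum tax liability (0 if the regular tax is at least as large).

Regular tax:
  €31,000 × 8% = €2,480
  €36,000 × 19% = €6,840
  €187,000 × 28% = €52,360
  €210,000 × 33% = €69,300
  → €130,980
  Less research credit €64,000 → €66,980

Minimum tax:
  Base (financial-statement income): €677,000
  Exemption: €677,000 ≤ €699,000, so full €25,000 applies
  Base: €677,000 − €25,000 = €652,000
  €652,000 × 25% = €163,000

Excess of minimum tax over regular tax: €163,000 − €66,980 = €96,020.

€96,020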